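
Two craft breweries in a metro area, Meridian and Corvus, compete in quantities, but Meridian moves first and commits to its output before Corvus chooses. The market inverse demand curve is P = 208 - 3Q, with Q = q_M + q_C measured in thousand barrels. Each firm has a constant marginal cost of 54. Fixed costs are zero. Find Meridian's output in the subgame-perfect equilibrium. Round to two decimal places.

The follower Corvus best-responds to any q_M: π_C = (208 - 3Q)q_C - 54q_C.
Setting the follower's marginal profit to zero, 154 - 3q_M - 6q_C = 0, i.e. q_C = (154 - 3q_M)/6.
Meridian substitutes q_C(q_M) into its own profit: π_M = q_M(208 - 3q_M - (154 - 3q_M)/2) - 54q_M = (131 - (3/2)q_M)q_M - 54q_M.
Leader FOC: 77 - 3q_M = 0, so q_M = 77/3.
Then q_C = (154 - 3·(77/3))/6 = 77/6.

25.67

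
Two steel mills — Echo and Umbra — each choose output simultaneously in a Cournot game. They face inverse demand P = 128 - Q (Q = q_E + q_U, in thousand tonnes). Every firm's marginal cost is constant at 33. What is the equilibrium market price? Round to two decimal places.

64.67

Each firm earns π_i = (128 - Q)q_i - 33q_i.
First-order condition (treating rivals' output as given): 95 - 2q_i - q_j = 0.
By symmetry each firm produces the same amount; substituting q_j = q_i yields q_i = 95/3.
Total output Q = 190/3, so price P = 128 - 190/3 = 194/3.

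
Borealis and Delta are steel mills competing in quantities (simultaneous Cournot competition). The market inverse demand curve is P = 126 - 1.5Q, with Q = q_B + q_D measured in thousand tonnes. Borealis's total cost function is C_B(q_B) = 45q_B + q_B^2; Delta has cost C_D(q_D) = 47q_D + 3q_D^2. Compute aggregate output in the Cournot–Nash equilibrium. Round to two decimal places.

20.68

Borealis's profit: π_B = (126 - 1.5Q)q_B - (45q_B + q_B²). Setting ∂π_B/∂q_B = 0: 81 - 5q_B - (3/2)(q_D) = 0.
Delta's first-order condition: 79 - 9q_D - (3/2)(q_B) = 0.
Rearranging gives the reaction functions q_B = (81 - (3/2)q_D)/5 and q_D = (79 - (3/2)q_B)/9.
Solving the pair: q_B = 814/57, q_D = 1094/171.
Total output Q = 814/57 + 1094/171 = 20.6784.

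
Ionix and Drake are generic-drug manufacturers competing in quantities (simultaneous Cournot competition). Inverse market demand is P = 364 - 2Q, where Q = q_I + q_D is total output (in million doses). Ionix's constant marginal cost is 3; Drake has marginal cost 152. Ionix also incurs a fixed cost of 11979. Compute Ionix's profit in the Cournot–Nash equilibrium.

Ionix's profit: π_I = (364 - 2Q)q_I - (3q_I). Setting ∂π_I/∂q_I = 0: 361 - 4q_I - 2(q_D) = 0.
Drake's profit: π_D = (364 - 2Q)q_D - (152q_D). Setting ∂π_D/∂q_D = 0: 212 - 4q_D - 2(q_I) = 0.
So q_I = (361 - 2q_D)/4 and q_D = (212 - 2q_I)/4.
Substituting one into the other gives q_I = 85 and q_D = 21/2.
Price P = 364 - 2·(191/2) = 173.
Ionix's profit: (173 - 3)·85 - 11979 = 2471.

2471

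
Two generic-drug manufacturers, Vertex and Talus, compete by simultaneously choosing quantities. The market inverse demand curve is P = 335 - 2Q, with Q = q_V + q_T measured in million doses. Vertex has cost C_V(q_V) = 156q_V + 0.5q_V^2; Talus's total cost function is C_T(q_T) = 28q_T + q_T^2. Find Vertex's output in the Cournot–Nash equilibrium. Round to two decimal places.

Vertex's profit: π_V = (335 - 2Q)q_V - (156q_V + (1/2)q_V²). Setting ∂π_V/∂q_V = 0: 179 - 5q_V - 2(q_T) = 0.
Talus's profit: π_T = (335 - 2Q)q_T - (28q_T + q_T²). Setting ∂π_T/∂q_T = 0: 307 - 6q_T - 2(q_V) = 0.
So q_V = (179 - 2q_T)/5 and q_T = (307 - 2q_V)/6.
Solving the pair: q_V = 230/13, q_T = 1177/26.

17.69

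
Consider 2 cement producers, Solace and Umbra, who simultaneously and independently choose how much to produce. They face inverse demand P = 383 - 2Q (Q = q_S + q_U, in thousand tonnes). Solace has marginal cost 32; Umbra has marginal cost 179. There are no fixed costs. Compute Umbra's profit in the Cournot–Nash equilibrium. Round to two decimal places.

Solace's profit: π_S = (383 - 2Q)q_S - (32q_S). Setting ∂π_S/∂q_S = 0: 351 - 4q_S - 2(q_U) = 0.
Umbra's profit: π_U = (383 - 2Q)q_U - (179q_U). Setting ∂π_U/∂q_U = 0: 204 - 4q_U - 2(q_S) = 0.
Rearranging gives the reaction functions q_S = (351 - 2q_U)/4 and q_U = (204 - 2q_S)/4.
Substituting one into the other gives q_S = 83 and q_U = 19/2.
Price P = 383 - 2·(185/2) = 198.
Umbra's profit: (198 - 179)·(19/2) = 361/2.

180.50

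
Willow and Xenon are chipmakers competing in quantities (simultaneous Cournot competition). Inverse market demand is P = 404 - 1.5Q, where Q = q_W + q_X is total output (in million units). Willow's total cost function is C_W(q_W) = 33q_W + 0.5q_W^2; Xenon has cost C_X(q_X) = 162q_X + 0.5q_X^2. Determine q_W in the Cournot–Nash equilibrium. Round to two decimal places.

Willow's profit: π_W = (404 - 1.5Q)q_W - (33q_W + (1/2)q_W²). Setting ∂π_W/∂q_W = 0: 371 - 4q_W - (3/2)(q_X) = 0.
Xenon's first-order condition: 242 - 4q_X - (3/2)(q_W) = 0.
Best responses: q_W = (371 - (3/2)q_X)/4, q_X = (242 - (3/2)q_W)/4.
Substituting one into the other gives q_W = 81.5273 and q_X = 1646/55.

81.53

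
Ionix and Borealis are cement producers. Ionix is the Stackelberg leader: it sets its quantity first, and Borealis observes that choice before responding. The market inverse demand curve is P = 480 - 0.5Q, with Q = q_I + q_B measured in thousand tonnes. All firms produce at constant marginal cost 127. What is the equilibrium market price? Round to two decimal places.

215.25

Solve by backward induction. Given q_I, the follower Borealis maximises π_B = (480 - (1/2)q_I - (1/2)q_B)q_B - 127q_B.
∂π_B/∂q_B = 353 - (1/2)q_I - q_B = 0 gives the reaction function q_B = (353 - (1/2)q_I).
Ionix substitutes q_B(q_I) into its own profit: π_I = q_I(480 - (1/2)q_I - (353 - (1/2)q_I)/2) - 127q_I = (607/2 - (1/4)q_I)q_I - 127q_I.
Maximising: ∂π_I/∂q_I = 353/2 - (1/2)q_I = 0, giving q_I = 353.
Then q_B = (353 - (1/2)·353) = 353/2.
Total output Q = 1059/2, so price P = 480 - (1/2)·(1059/2) = 861/4.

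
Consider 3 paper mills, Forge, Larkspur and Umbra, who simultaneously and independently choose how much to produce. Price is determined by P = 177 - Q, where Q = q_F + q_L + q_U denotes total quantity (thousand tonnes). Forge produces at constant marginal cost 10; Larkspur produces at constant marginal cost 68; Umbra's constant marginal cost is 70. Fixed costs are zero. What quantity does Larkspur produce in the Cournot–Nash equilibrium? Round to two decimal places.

Forge's profit: π_F = (177 - Q)q_F - (10q_F). Setting ∂π_F/∂q_F = 0: 167 - 2q_F - (q_L + q_U) = 0.
Larkspur's profit: π_L = (177 - Q)q_L - (68q_L). Setting ∂π_L/∂q_L = 0: 109 - 2q_L - (q_F + q_U) = 0.
Umbra's profit: π_U = (177 - Q)q_U - (70q_U). Setting ∂π_U/∂q_U = 0: 107 - 2q_U - (q_F + q_L) = 0.
Summing all 3 equations gives 383 − 4Q = 0, hence Q = 383/4.
Back-substituting: q_F = (167 − 383/4) = 285/4, q_L = (109 − 383/4) = 53/4, q_U = (107 − 383/4) = 45/4.

13.25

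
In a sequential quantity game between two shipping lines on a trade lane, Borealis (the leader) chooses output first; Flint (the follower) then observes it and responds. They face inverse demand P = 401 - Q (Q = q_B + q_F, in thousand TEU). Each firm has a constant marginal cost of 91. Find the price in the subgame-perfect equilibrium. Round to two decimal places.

The follower Flint best-responds to any q_B: π_F = (401 - Q)q_F - 91q_F.
∂π_F/∂q_F = 310 - q_B - 2q_F = 0 gives the reaction function q_F = (310 - q_B)/2.
Borealis substitutes q_F(q_B) into its own profit: π_B = q_B(401 - q_B - (310 - q_B)/2) - 91q_B = (246 - (1/2)q_B)q_B - 91q_B.
The leader's first-order condition 155 - q_B = 0 yields q_B = 155.
Then q_F = (310 - 155)/2 = 155/2.
Total output Q = 465/2, so price P = 401 - 465/2 = 337/2.

168.50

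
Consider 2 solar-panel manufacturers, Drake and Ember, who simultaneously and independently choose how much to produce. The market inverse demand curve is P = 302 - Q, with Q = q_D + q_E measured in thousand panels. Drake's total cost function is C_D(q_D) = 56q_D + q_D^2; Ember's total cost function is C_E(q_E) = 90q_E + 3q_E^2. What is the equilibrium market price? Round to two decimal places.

225.94

Drake's profit: π_D = (302 - Q)q_D - (56q_D + q_D²). Setting ∂π_D/∂q_D = 0: 246 - 4q_D - (q_E) = 0.
Ember's profit: π_E = (302 - Q)q_E - (90q_E + 3q_E²). Setting ∂π_E/∂q_E = 0: 212 - 8q_E - (q_D) = 0.
Best responses: q_D = (246 - q_E)/4, q_E = (212 - q_D)/8.
Substituting one into the other gives q_D = 1756/31 and q_E = 602/31.
Total output Q = 76.0645, so price P = 302 - 76.0645 = 225.9355.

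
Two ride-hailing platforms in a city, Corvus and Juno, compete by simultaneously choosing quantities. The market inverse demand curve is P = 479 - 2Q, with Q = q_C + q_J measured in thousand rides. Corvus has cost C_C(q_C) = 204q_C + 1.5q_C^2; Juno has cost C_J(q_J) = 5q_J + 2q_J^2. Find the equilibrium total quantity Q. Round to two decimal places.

77.31

Corvus's profit: π_C = (479 - 2Q)q_C - (204q_C + (3/2)q_C²). Setting ∂π_C/∂q_C = 0: 275 - 7q_C - 2(q_J) = 0.
Juno's first-order condition: 474 - 8q_J - 2(q_C) = 0.
Rearranging gives the reaction functions q_C = (275 - 2q_J)/7 and q_J = (474 - 2q_C)/8.
Solving the pair: q_C = 313/13, q_J = 692/13.
Total output Q = 313/13 + 692/13 = 1005/13.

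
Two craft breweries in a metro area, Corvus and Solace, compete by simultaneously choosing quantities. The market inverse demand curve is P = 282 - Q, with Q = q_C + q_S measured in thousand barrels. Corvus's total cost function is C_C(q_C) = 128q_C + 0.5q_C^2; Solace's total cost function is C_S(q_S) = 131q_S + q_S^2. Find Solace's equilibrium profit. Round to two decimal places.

Corvus's profit: π_C = (282 - Q)q_C - (128q_C + (1/2)q_C²). Setting ∂π_C/∂q_C = 0: 154 - 3q_C - (q_S) = 0.
Solace's first-order condition: 151 - 4q_S - (q_C) = 0.
Best responses: q_C = (154 - q_S)/3, q_S = (151 - q_C)/4.
Substituting one into the other gives q_C = 465/11 and q_S = 299/11.
Price P = 282 - 764/11 = 212.5455.
Solace's profit: 212.5455·(299/11) - 131·(299/11) - (299/11)² = 1477.7025.

1477.70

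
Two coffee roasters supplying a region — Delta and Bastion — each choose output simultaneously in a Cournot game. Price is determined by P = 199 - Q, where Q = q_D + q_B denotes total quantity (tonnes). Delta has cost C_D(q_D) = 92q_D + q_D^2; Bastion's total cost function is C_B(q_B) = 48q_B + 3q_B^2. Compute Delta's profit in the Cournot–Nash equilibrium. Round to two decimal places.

1034.39

Delta's profit: π_D = (199 - Q)q_D - (92q_D + q_D²). Setting ∂π_D/∂q_D = 0: 107 - 4q_D - (q_B) = 0.
Bastion's first-order condition: 151 - 8q_B - (q_D) = 0.
Best responses: q_D = (107 - q_B)/4, q_B = (151 - q_D)/8.
Substituting one into the other gives q_D = 705/31 and q_B = 497/31.
Price P = 199 - 1202/31 = 160.2258.
Delta's profit: 160.2258·(705/31) - 92·(705/31) - (705/31)² = 1034.3913.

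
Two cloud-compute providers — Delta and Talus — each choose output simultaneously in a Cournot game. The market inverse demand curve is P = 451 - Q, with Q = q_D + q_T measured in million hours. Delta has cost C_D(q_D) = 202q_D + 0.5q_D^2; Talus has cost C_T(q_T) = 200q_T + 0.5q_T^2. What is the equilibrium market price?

Delta's profit: π_D = (451 - Q)q_D - (202q_D + (1/2)q_D²). Setting ∂π_D/∂q_D = 0: 249 - 3q_D - (q_T) = 0.
Talus's profit: π_T = (451 - Q)q_T - (200q_T + (1/2)q_T²). Setting ∂π_T/∂q_T = 0: 251 - 3q_T - (q_D) = 0.
So q_D = (249 - q_T)/3 and q_T = (251 - q_D)/3.
Solving the pair: q_D = 62, q_T = 63.
Total output Q = 125, so price P = 451 - 125 = 326.

326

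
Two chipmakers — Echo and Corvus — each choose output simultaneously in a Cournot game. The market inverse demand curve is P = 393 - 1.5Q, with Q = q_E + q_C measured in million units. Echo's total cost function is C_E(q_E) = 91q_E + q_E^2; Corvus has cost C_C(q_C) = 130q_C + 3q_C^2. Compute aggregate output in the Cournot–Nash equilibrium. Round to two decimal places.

Echo's profit: π_E = (393 - 1.5Q)q_E - (91q_E + q_E²). Setting ∂π_E/∂q_E = 0: 302 - 5q_E - (3/2)(q_C) = 0.
Corvus's first-order condition: 263 - 9q_C - (3/2)(q_E) = 0.
Rearranging gives the reaction functions q_E = (302 - (3/2)q_C)/5 and q_C = (263 - (3/2)q_E)/9.
Solving the pair: q_E = 54.3509, q_C = 20.1637.
Total output Q = 54.3509 + 20.1637 = 74.5146.

74.51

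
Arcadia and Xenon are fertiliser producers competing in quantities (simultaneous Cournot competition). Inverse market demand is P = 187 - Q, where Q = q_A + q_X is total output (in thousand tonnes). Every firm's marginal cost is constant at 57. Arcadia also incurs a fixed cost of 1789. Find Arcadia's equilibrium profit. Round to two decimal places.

Each firm earns π_i = (187 - Q)q_i - 57q_i.
Setting ∂π_i/∂q_i = 0 with rivals' quantities fixed: 130 - 2q_i - q_j = 0.
With identical firms every q_j equals q_i, so q_j = q_i and 130 = 3q_i, giving q_i = 130/3.
Price P = 187 - 260/3 = 301/3.
Arcadia's profit: (301/3 - 57)·(130/3) - 1789 = 799/9.

88.78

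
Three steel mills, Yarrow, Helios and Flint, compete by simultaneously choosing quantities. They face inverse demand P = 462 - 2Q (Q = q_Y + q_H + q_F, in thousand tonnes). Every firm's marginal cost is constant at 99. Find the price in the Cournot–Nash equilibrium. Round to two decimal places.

189.75

Each firm earns π_i = (462 - 2Q)q_i - 99q_i.
Setting ∂π_i/∂q_i = 0 with rivals' quantities fixed: 363 - 4q_i - 2·Σ_{j≠i} q_j = 0.
By symmetry each firm produces the same amount; substituting Σ_{j≠i} q_j = 2q_i yields q_i = 363/8.
Total output Q = 1089/8, so price P = 462 - 2·(1089/8) = 759/4.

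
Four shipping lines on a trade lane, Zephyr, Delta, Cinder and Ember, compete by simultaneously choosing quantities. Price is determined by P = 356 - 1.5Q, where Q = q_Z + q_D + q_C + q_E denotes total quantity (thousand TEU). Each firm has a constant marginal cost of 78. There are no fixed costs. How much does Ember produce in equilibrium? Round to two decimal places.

37.07

A representative firm's profit is π_i = q_i(356 - 1.5Q) - 78q_i.
First-order condition (treating rivals' output as given): 278 - 3q_i - (3/2)·Σ_{j≠i} q_j = 0.
With identical firms every q_j equals q_i, so Σ_{j≠i} q_j = 3q_i and 278 = (15/2)q_i, giving q_i = 556/15.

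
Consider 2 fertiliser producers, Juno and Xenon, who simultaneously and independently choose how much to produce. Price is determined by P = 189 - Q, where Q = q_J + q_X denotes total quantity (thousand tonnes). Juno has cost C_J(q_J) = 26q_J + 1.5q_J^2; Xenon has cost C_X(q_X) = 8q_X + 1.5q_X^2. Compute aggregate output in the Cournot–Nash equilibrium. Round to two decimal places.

57.33

Juno's profit: π_J = (189 - Q)q_J - (26q_J + (3/2)q_J²). Setting ∂π_J/∂q_J = 0: 163 - 5q_J - (q_X) = 0.
Xenon's profit: π_X = (189 - Q)q_X - (8q_X + (3/2)q_X²). Setting ∂π_X/∂q_X = 0: 181 - 5q_X - (q_J) = 0.
So q_J = (163 - q_X)/5 and q_X = (181 - q_J)/5.
Substituting one into the other gives q_J = 317/12 and q_X = 371/12.
Total output Q = 317/12 + 371/12 = 172/3.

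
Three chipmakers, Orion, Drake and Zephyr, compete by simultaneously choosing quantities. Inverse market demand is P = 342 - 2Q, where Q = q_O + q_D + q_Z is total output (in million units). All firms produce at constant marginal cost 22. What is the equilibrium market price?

Each firm earns π_i = (342 - 2Q)q_i - 22q_i.
Setting ∂π_i/∂q_i = 0 with rivals' quantities fixed: 320 - 4q_i - 2·Σ_{j≠i} q_j = 0.
By symmetry each firm produces the same amount; substituting Σ_{j≠i} q_j = 2q_i yields q_i = 320/8 = 40.
Total output Q = 120, so price P = 342 - 2·120 = 102.

102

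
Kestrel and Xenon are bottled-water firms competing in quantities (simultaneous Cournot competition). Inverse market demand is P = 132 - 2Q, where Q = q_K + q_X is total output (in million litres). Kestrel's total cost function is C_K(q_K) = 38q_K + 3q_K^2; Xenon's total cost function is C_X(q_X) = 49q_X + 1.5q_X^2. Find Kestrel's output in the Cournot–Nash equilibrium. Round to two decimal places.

7.45

Kestrel's profit: π_K = (132 - 2Q)q_K - (38q_K + 3q_K²). Setting ∂π_K/∂q_K = 0: 94 - 10q_K - 2(q_X) = 0.
Xenon's profit: π_X = (132 - 2Q)q_X - (49q_X + (3/2)q_X²). Setting ∂π_X/∂q_X = 0: 83 - 7q_X - 2(q_K) = 0.
So q_K = (94 - 2q_X)/10 and q_X = (83 - 2q_K)/7.
Solving the pair: q_K = 82/11, q_X = 107/11.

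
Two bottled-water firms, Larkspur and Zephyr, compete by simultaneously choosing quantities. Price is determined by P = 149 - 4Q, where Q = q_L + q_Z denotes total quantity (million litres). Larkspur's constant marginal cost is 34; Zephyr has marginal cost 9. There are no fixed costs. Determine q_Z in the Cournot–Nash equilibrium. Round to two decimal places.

Larkspur's profit: π_L = (149 - 4Q)q_L - (34q_L). Setting ∂π_L/∂q_L = 0: 115 - 8q_L - 4(q_Z) = 0.
Zephyr's first-order condition: 140 - 8q_Z - 4(q_L) = 0.
Best responses: q_L = (115 - 4q_Z)/8, q_Z = (140 - 4q_L)/8.
Solving the pair: q_L = 15/2, q_Z = 55/4.

13.75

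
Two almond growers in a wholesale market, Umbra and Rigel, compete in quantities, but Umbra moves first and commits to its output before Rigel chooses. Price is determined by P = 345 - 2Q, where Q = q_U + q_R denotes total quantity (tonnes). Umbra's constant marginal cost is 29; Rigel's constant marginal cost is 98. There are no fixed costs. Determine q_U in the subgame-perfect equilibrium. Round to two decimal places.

The follower Rigel best-responds to any q_U: π_R = (345 - 2Q)q_R - 98q_R.
∂π_R/∂q_R = 247 - 2q_U - 4q_R = 0 gives the reaction function q_R = (247 - 2q_U)/4.
The leader anticipates this reaction. Substituting into P = 345 - 2Q gives P = 443/2 - q_U, so π_U = (443/2 - q_U)q_U - 29q_U.
Maximising: ∂π_U/∂q_U = 385/2 - 2q_U = 0, giving q_U = 385/4.
Then q_R = (247 - 2·(385/4))/4 = 109/8.

96.25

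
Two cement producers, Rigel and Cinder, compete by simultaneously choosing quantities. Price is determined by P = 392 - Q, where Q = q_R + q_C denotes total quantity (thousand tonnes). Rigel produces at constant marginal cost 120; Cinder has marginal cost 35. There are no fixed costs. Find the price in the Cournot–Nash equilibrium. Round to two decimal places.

Rigel's profit: π_R = (392 - Q)q_R - (120q_R). Setting ∂π_R/∂q_R = 0: 272 - 2q_R - (q_C) = 0.
Cinder's first-order condition: 357 - 2q_C - (q_R) = 0.
Best responses: q_R = (272 - q_C)/2, q_C = (357 - q_R)/2.
Solving the pair: q_R = 187/3, q_C = 442/3.
Total output Q = 629/3, so price P = 392 - 629/3 = 547/3.

182.33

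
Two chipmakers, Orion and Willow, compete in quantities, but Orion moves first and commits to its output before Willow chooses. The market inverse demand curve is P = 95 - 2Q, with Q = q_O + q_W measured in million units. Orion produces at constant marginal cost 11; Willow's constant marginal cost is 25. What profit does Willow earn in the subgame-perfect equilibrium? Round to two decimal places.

55.13

Solve by backward induction. Given q_O, the follower Willow maximises π_W = (95 - 2q_O - 2q_W)q_W - 25q_W.
Setting the follower's marginal profit to zero, 70 - 2q_O - 4q_W = 0, i.e. q_W = (70 - 2q_O)/4.
The leader anticipates this reaction. Substituting into P = 95 - 2Q gives P = 60 - q_O, so π_O = (60 - q_O)q_O - 11q_O.
The leader's first-order condition 49 - 2q_O = 0 yields q_O = 49/2.
Then q_W = (70 - 2·(49/2))/4 = 21/4.
Price P = 95 - 2·(119/4) = 71/2.
Willow's profit: (71/2 - 25)·(21/4) = 441/8.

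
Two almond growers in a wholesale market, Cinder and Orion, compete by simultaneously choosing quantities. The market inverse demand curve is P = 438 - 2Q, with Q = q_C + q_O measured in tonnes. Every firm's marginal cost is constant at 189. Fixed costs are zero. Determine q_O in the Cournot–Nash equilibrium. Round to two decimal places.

41.50

A representative firm's profit is π_i = q_i(438 - 2Q) - 189q_i.
Setting ∂π_i/∂q_i = 0 with rivals' quantities fixed: 249 - 4q_i - 2q_j = 0.
By symmetry each firm produces the same amount; substituting q_j = q_i yields q_i = 249/6 = 83/2.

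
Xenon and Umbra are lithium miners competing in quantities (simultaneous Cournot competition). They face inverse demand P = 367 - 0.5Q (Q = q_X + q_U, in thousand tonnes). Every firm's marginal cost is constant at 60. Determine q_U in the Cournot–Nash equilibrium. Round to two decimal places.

A representative firm's profit is π_i = q_i(367 - 0.5Q) - 60q_i.
Setting ∂π_i/∂q_i = 0 with rivals' quantities fixed: 307 - q_i - (1/2)q_j = 0.
By symmetry each firm produces the same amount; substituting q_j = q_i yields q_i = 307/(3/2) = 614/3.

204.67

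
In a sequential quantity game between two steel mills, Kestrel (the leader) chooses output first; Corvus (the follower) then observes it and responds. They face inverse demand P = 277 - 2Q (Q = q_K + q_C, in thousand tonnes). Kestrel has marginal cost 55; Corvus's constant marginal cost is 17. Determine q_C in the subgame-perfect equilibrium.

42

Solve by backward induction. Given q_K, the follower Corvus maximises π_C = (277 - 2q_K - 2q_C)q_C - 17q_C.
∂π_C/∂q_C = 260 - 2q_K - 4q_C = 0 gives the reaction function q_C = (260 - 2q_K)/4.
The leader anticipates this reaction. Substituting into P = 277 - 2Q gives P = 147 - q_K, so π_K = (147 - q_K)q_K - 55q_K.
The leader's first-order condition 92 - 2q_K = 0 yields q_K = 46.
Then q_C = (260 - 2·46)/4 = 42.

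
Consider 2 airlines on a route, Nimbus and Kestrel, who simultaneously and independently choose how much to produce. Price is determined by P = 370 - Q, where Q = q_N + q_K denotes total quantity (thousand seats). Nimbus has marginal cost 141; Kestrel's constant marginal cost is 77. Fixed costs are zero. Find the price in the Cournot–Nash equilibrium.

Nimbus's profit: π_N = (370 - Q)q_N - (141q_N). Setting ∂π_N/∂q_N = 0: 229 - 2q_N - (q_K) = 0.
Kestrel's profit: π_K = (370 - Q)q_K - (77q_K). Setting ∂π_K/∂q_K = 0: 293 - 2q_K - (q_N) = 0.
So q_N = (229 - q_K)/2 and q_K = (293 - q_N)/2.
Solving the pair: q_N = 55, q_K = 119.
Total output Q = 174, so price P = 370 - 174 = 196.

196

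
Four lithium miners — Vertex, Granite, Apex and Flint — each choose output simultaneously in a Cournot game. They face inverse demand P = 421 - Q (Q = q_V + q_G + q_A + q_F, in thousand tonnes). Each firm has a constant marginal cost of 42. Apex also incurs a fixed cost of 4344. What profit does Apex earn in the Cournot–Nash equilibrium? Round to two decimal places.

Each firm earns π_i = (421 - Q)q_i - 42q_i.
First-order condition (treating rivals' output as given): 379 - 2q_i - Σ_{j≠i} q_j = 0.
With identical firms every q_j equals q_i, so Σ_{j≠i} q_j = 3q_i and 379 = 5q_i, giving q_i = 379/5.
Price P = 421 - 1516/5 = 589/5.
Apex's profit: (589/5 - 42)·(379/5) - 4344 = 1401.6400.

1401.64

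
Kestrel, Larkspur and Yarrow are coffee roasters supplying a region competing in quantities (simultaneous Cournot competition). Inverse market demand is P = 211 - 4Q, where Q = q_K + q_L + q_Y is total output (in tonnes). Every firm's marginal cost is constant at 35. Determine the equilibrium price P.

A representative firm's profit is π_i = q_i(211 - 4Q) - 35q_i.
First-order condition (treating rivals' output as given): 176 - 8q_i - 4·Σ_{j≠i} q_j = 0.
By symmetry each firm produces the same amount; substituting Σ_{j≠i} q_j = 2q_i yields q_i = 176/16 = 11.
Total output Q = 33, so price P = 211 - 4·33 = 79.

79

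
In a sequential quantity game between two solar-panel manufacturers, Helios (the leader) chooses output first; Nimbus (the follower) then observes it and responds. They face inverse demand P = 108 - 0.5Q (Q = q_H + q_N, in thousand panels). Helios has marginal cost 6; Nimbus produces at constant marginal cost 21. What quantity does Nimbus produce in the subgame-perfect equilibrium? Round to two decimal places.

28.50

Solve by backward induction. Given q_H, the follower Nimbus maximises π_N = (108 - (1/2)q_H - (1/2)q_N)q_N - 21q_N.
Setting the follower's marginal profit to zero, 87 - (1/2)q_H - q_N = 0, i.e. q_N = (87 - (1/2)q_H).
The leader anticipates this reaction. Substituting into P = 108 - 0.5Q gives P = 129/2 - (1/4)q_H, so π_H = (129/2 - (1/4)q_H)q_H - 6q_H.
Maximising: ∂π_H/∂q_H = 117/2 - (1/2)q_H = 0, giving q_H = 117.
Then q_N = (87 - (1/2)·117) = 57/2.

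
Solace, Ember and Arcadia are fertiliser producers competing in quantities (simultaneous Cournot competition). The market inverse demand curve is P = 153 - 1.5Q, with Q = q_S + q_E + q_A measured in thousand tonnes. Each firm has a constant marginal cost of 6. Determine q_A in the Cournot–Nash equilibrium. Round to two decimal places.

24.50

Each firm earns π_i = (153 - 1.5Q)q_i - 6q_i.
Setting ∂π_i/∂q_i = 0 with rivals' quantities fixed: 147 - 3q_i - (3/2)·Σ_{j≠i} q_j = 0.
With identical firms every q_j equals q_i, so Σ_{j≠i} q_j = 2q_i and 147 = 6q_i, giving q_i = 49/2.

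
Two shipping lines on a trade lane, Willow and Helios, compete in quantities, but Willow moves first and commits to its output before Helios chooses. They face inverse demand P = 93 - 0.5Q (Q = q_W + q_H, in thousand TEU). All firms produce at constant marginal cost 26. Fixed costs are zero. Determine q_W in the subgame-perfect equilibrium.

The follower Helios best-responds to any q_W: π_H = (93 - 0.5Q)q_H - 26q_H.
∂π_H/∂q_H = 67 - (1/2)q_W - q_H = 0 gives the reaction function q_H = (67 - (1/2)q_W).
The leader anticipates this reaction. Substituting into P = 93 - 0.5Q gives P = 119/2 - (1/4)q_W, so π_W = (119/2 - (1/4)q_W)q_W - 26q_W.
Maximising: ∂π_W/∂q_W = 67/2 - (1/2)q_W = 0, giving q_W = 67.
Then q_H = (67 - (1/2)·67) = 67/2.

67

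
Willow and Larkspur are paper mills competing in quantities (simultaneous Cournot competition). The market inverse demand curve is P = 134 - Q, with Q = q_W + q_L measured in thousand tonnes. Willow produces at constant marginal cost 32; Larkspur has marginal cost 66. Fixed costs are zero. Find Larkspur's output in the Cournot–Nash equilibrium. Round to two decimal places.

11.33

Willow's profit: π_W = (134 - Q)q_W - (32q_W). Setting ∂π_W/∂q_W = 0: 102 - 2q_W - (q_L) = 0.
Larkspur's profit: π_L = (134 - Q)q_L - (66q_L). Setting ∂π_L/∂q_L = 0: 68 - 2q_L - (q_W) = 0.
So q_W = (102 - q_L)/2 and q_L = (68 - q_W)/2.
Substituting one into the other gives q_W = 136/3 and q_L = 34/3.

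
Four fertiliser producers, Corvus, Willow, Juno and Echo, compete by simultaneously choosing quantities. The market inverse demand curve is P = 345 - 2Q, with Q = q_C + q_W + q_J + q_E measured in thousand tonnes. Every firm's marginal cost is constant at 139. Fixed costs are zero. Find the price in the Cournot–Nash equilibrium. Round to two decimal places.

180.20

Each firm earns π_i = (345 - 2Q)q_i - 139q_i.
First-order condition (treating rivals' output as given): 206 - 4q_i - 2·Σ_{j≠i} q_j = 0.
By symmetry each firm produces the same amount; substituting Σ_{j≠i} q_j = 3q_i yields q_i = 206/10 = 103/5.
Total output Q = 412/5, so price P = 345 - 2·(412/5) = 901/5.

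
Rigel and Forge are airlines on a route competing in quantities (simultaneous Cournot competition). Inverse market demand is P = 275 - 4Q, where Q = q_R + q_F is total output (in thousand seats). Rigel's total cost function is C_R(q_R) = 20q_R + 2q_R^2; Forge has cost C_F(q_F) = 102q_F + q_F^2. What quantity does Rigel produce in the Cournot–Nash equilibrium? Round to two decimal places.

17.87

Rigel's profit: π_R = (275 - 4Q)q_R - (20q_R + 2q_R²). Setting ∂π_R/∂q_R = 0: 255 - 12q_R - 4(q_F) = 0.
Forge's first-order condition: 173 - 10q_F - 4(q_R) = 0.
Rearranging gives the reaction functions q_R = (255 - 4q_F)/12 and q_F = (173 - 4q_R)/10.
Substituting one into the other gives q_R = 929/52 and q_F = 132/13.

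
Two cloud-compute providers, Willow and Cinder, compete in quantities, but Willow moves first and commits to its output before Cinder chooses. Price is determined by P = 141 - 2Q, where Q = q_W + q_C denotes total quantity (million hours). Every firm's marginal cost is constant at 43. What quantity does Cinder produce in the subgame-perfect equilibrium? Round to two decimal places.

12.25

Solve by backward induction. Given q_W, the follower Cinder maximises π_C = (141 - 2q_W - 2q_C)q_C - 43q_C.
∂π_C/∂q_C = 98 - 2q_W - 4q_C = 0 gives the reaction function q_C = (98 - 2q_W)/4.
The leader anticipates this reaction. Substituting into P = 141 - 2Q gives P = 92 - q_W, so π_W = (92 - q_W)q_W - 43q_W.
The leader's first-order condition 49 - 2q_W = 0 yields q_W = 49/2.
Then q_C = (98 - 2·(49/2))/4 = 49/4.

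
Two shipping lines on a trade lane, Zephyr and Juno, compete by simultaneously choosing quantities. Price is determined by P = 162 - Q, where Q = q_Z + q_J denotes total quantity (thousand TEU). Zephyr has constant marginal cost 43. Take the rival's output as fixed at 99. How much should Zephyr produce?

10

With the rival's output fixed at 99, Zephyr's profit is π_Z = (162 - 99 - q_Z)q_Z - (43q_Z) = (63 - q_Z)q_Z - (43q_Z).
∂π_Z/∂q_Z = 20 - 2q_Z = 0, so q_Z = 10.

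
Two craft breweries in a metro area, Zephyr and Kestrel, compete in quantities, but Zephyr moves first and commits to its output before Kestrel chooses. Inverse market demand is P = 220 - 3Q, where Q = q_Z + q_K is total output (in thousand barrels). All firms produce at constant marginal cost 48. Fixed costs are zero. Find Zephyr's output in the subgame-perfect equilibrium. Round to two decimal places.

The follower Kestrel best-responds to any q_Z: π_K = (220 - 3Q)q_K - 48q_K.
Setting the follower's marginal profit to zero, 172 - 3q_Z - 6q_K = 0, i.e. q_K = (172 - 3q_Z)/6.
The leader anticipates this reaction. Substituting into P = 220 - 3Q gives P = 134 - (3/2)q_Z, so π_Z = (134 - (3/2)q_Z)q_Z - 48q_Z.
The leader's first-order condition 86 - 3q_Z = 0 yields q_Z = 86/3.
Then q_K = (172 - 3·(86/3))/6 = 43/3.

28.67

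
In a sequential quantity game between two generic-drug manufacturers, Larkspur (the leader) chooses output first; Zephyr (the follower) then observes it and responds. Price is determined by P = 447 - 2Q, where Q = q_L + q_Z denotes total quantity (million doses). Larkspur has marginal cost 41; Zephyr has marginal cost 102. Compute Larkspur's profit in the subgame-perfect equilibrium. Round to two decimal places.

Solve by backward induction. Given q_L, the follower Zephyr maximises π_Z = (447 - 2q_L - 2q_Z)q_Z - 102q_Z.
Follower FOC: 345 - 2q_L - 4q_Z = 0, so q_Z(q_L) = (345 - 2q_L)/4.
The leader anticipates this reaction. Substituting into P = 447 - 2Q gives P = 549/2 - q_L, so π_L = (549/2 - q_L)q_L - 41q_L.
The leader's first-order condition 467/2 - 2q_L = 0 yields q_L = 467/4.
Then q_Z = (345 - 2·(467/4))/4 = 223/8.
Price P = 447 - 2·(1157/8) = 631/4.
Larkspur's profit: (631/4 - 41)·(467/4) = 13630.5625.

13630.56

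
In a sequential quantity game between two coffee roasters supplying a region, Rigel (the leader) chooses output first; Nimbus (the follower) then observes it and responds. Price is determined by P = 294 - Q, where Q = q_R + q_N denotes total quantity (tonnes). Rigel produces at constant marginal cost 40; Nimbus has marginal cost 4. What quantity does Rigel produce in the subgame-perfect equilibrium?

Solve by backward induction. Given q_R, the follower Nimbus maximises π_N = (294 - q_R - q_N)q_N - 4q_N.
Follower FOC: 290 - q_R - 2q_N = 0, so q_N(q_R) = (290 - q_R)/2.
The leader anticipates this reaction. Substituting into P = 294 - Q gives P = 149 - (1/2)q_R, so π_R = (149 - (1/2)q_R)q_R - 40q_R.
Leader FOC: 109 - q_R = 0, so q_R = 109.
Then q_N = (290 - 109)/2 = 181/2.

109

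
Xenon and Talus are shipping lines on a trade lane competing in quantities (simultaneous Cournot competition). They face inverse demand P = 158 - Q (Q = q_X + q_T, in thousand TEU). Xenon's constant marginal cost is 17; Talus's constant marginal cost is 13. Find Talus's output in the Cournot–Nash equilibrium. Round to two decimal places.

Xenon's profit: π_X = (158 - Q)q_X - (17q_X). Setting ∂π_X/∂q_X = 0: 141 - 2q_X - (q_T) = 0.
Talus's profit: π_T = (158 - Q)q_T - (13q_T). Setting ∂π_T/∂q_T = 0: 145 - 2q_T - (q_X) = 0.
Best responses: q_X = (141 - q_T)/2, q_T = (145 - q_X)/2.
Solving the pair: q_X = 137/3, q_T = 149/3.

49.67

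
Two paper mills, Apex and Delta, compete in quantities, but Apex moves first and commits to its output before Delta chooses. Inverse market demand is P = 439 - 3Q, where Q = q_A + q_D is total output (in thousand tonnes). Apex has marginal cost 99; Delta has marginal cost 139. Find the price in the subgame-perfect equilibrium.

194

Solve by backward induction. Given q_A, the follower Delta maximises π_D = (439 - 3q_A - 3q_D)q_D - 139q_D.
Follower FOC: 300 - 3q_A - 6q_D = 0, so q_D(q_A) = (300 - 3q_A)/6.
The leader anticipates this reaction. Substituting into P = 439 - 3Q gives P = 289 - (3/2)q_A, so π_A = (289 - (3/2)q_A)q_A - 99q_A.
Leader FOC: 190 - 3q_A = 0, so q_A = 190/3.
Then q_D = (300 - 3·(190/3))/6 = 55/3.
Total output Q = 245/3, so price P = 439 - 3·(245/3) = 194.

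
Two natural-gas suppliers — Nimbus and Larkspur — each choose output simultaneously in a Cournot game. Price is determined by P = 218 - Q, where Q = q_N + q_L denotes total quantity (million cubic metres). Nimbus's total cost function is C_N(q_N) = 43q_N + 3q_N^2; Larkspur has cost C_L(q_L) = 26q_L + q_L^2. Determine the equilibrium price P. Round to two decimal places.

157.71

Nimbus's profit: π_N = (218 - Q)q_N - (43q_N + 3q_N²). Setting ∂π_N/∂q_N = 0: 175 - 8q_N - (q_L) = 0.
Larkspur's profit: π_L = (218 - Q)q_L - (26q_L + q_L²). Setting ∂π_L/∂q_L = 0: 192 - 4q_L - (q_N) = 0.
Rearranging gives the reaction functions q_N = (175 - q_L)/8 and q_L = (192 - q_N)/4.
Substituting one into the other gives q_N = 508/31 and q_L = 1361/31.
Total output Q = 1869/31, so price P = 218 - 1869/31 = 157.7097.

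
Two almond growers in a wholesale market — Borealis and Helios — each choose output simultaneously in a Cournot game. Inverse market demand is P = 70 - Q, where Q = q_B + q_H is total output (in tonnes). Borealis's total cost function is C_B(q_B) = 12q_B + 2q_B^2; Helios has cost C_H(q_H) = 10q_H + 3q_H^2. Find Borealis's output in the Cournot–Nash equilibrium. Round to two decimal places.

8.60

Borealis's profit: π_B = (70 - Q)q_B - (12q_B + 2q_B²). Setting ∂π_B/∂q_B = 0: 58 - 6q_B - (q_H) = 0.
Helios's first-order condition: 60 - 8q_H - (q_B) = 0.
Rearranging gives the reaction functions q_B = (58 - q_H)/6 and q_H = (60 - q_B)/8.
Substituting one into the other gives q_B = 404/47 and q_H = 302/47.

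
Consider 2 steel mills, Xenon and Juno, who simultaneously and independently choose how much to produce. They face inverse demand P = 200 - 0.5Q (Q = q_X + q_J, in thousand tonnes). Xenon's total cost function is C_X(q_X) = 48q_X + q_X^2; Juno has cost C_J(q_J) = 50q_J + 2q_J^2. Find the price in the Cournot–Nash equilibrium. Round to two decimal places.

Xenon's profit: π_X = (200 - 0.5Q)q_X - (48q_X + q_X²). Setting ∂π_X/∂q_X = 0: 152 - 3q_X - (1/2)(q_J) = 0.
Juno's first-order condition: 150 - 5q_J - (1/2)(q_X) = 0.
So q_X = (152 - (1/2)q_J)/3 and q_J = (150 - (1/2)q_X)/5.
Solving the pair: q_X = 46.4407, q_J = 1496/59.
Total output Q = 71.7966, so price P = 200 - (1/2)·71.7966 = 164.1017.

164.10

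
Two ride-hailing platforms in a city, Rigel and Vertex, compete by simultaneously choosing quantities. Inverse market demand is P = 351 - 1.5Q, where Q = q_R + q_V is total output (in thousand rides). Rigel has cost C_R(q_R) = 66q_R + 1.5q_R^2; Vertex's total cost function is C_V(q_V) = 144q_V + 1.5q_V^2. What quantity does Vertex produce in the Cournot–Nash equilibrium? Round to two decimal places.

Rigel's profit: π_R = (351 - 1.5Q)q_R - (66q_R + (3/2)q_R²). Setting ∂π_R/∂q_R = 0: 285 - 6q_R - (3/2)(q_V) = 0.
Vertex's first-order condition: 207 - 6q_V - (3/2)(q_R) = 0.
Best responses: q_R = (285 - (3/2)q_V)/6, q_V = (207 - (3/2)q_R)/6.
Solving the pair: q_R = 622/15, q_V = 362/15.

24.13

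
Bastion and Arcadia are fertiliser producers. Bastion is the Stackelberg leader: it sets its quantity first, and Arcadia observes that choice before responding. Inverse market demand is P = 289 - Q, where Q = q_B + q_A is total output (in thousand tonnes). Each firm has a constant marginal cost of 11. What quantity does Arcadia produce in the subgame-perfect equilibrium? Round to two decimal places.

Solve by backward induction. Given q_B, the follower Arcadia maximises π_A = (289 - q_B - q_A)q_A - 11q_A.
∂π_A/∂q_A = 278 - q_B - 2q_A = 0 gives the reaction function q_A = (278 - q_B)/2.
Bastion substitutes q_A(q_B) into its own profit: π_B = q_B(289 - q_B - (278 - q_B)/2) - 11q_B = (150 - (1/2)q_B)q_B - 11q_B.
Maximising: ∂π_B/∂q_B = 139 - q_B = 0, giving q_B = 139.
Then q_A = (278 - 139)/2 = 139/2.

69.50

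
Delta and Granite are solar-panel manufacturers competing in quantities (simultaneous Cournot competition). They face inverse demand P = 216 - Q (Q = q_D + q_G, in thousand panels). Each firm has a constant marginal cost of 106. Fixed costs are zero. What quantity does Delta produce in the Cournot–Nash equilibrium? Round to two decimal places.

36.67

Each firm earns π_i = (216 - Q)q_i - 106q_i.
First-order condition (treating rivals' output as given): 110 - 2q_i - q_j = 0.
With identical firms every q_j equals q_i, so q_j = q_i and 110 = 3q_i, giving q_i = 110/3.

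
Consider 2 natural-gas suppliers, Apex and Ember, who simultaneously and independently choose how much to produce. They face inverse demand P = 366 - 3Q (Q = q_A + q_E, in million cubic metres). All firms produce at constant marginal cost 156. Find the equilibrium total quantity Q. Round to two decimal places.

46.67

A representative firm's profit is π_i = q_i(366 - 3Q) - 156q_i.
First-order condition (treating rivals' output as given): 210 - 6q_i - 3q_j = 0.
By symmetry each firm produces the same amount; substituting q_j = q_i yields q_i = 210/9 = 70/3.
Total output Q = 70/3 + 70/3 = 140/3.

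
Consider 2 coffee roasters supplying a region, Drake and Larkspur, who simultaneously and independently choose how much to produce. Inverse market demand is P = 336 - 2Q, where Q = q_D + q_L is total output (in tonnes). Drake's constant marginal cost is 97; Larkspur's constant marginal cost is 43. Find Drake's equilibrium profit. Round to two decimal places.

Drake's profit: π_D = (336 - 2Q)q_D - (97q_D). Setting ∂π_D/∂q_D = 0: 239 - 4q_D - 2(q_L) = 0.
Larkspur's first-order condition: 293 - 4q_L - 2(q_D) = 0.
Best responses: q_D = (239 - 2q_L)/4, q_L = (293 - 2q_D)/4.
Solving the pair: q_D = 185/6, q_L = 347/6.
Price P = 336 - 2·(266/3) = 476/3.
Drake's profit: (476/3 - 97)·(185/6) = 1901.3889.

1901.39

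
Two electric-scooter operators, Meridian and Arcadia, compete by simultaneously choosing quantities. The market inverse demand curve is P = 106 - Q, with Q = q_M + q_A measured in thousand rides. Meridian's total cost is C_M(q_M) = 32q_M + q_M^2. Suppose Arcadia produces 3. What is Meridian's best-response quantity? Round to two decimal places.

With the rival's output fixed at 3, Meridian's profit is π_M = (106 - 3 - q_M)q_M - (32q_M + q_M²) = (103 - q_M)q_M - (32q_M + q_M²).
∂π_M/∂q_M = 71 - 4q_M = 0, so q_M = 71/4.

17.75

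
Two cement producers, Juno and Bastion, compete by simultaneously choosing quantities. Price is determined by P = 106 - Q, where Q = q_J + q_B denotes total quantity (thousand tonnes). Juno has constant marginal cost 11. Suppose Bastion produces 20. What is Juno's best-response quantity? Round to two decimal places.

37.50

With the rival's output fixed at 20, Juno's profit is π_J = (106 - 20 - q_J)q_J - (11q_J) = (86 - q_J)q_J - (11q_J).
∂π_J/∂q_J = 75 - 2q_J = 0, so q_J = 75/2.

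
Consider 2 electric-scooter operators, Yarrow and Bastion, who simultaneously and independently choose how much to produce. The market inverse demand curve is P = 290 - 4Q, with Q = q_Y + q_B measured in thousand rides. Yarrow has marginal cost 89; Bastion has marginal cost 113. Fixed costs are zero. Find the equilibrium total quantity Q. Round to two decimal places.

31.50

Yarrow's profit: π_Y = (290 - 4Q)q_Y - (89q_Y). Setting ∂π_Y/∂q_Y = 0: 201 - 8q_Y - 4(q_B) = 0.
Bastion's profit: π_B = (290 - 4Q)q_B - (113q_B). Setting ∂π_B/∂q_B = 0: 177 - 8q_B - 4(q_Y) = 0.
So q_Y = (201 - 4q_B)/8 and q_B = (177 - 4q_Y)/8.
Solving the pair: q_Y = 75/4, q_B = 51/4.
Total output Q = 75/4 + 51/4 = 63/2.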